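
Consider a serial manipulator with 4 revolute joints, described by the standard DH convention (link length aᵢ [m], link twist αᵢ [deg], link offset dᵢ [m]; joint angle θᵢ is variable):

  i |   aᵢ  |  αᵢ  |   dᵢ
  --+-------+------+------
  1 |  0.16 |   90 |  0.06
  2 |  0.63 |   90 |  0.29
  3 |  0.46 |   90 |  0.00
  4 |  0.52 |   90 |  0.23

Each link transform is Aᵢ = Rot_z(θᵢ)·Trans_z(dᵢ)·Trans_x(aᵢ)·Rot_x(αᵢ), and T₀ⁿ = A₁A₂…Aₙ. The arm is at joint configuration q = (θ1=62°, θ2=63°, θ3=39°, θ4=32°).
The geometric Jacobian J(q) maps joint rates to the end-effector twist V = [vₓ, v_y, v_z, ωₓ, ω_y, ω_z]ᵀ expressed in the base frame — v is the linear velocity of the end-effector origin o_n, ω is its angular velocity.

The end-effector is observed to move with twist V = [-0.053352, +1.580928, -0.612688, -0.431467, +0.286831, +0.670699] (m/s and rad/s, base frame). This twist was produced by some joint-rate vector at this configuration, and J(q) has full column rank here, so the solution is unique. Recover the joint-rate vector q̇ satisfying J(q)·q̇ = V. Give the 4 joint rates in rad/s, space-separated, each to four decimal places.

0.8950 -0.7340 0.1470 -0.2810

o_n = [1.1036, 0.6309, 1.2491]
J₁: ẑ×o_n = [-0.6309, 1.1036, 0.0000], ω = ẑ
J2: z=[0.8829, -0.4695, 0.0000] o=[0.0751, 0.1413, 0.0600] → [-0.5582, -1.0499, 0.9151, 0.8829, -0.4695, 0.0000]
J3: z=[0.4183, 0.7867, -0.4540] o=[0.4654, 0.2577, 0.6213] → [0.6633, -0.5523, -0.3459, 0.4183, 0.7867, -0.4540]
J4: z=[-0.5520, 0.6171, 0.5607] o=[0.7972, 0.2651, 0.9399] → [-0.0143, 0.3425, -0.3910, -0.5520, 0.6171, 0.5607]
q̇ = J⁺·V = [0.8950, -0.7340, 0.1470, -0.2810]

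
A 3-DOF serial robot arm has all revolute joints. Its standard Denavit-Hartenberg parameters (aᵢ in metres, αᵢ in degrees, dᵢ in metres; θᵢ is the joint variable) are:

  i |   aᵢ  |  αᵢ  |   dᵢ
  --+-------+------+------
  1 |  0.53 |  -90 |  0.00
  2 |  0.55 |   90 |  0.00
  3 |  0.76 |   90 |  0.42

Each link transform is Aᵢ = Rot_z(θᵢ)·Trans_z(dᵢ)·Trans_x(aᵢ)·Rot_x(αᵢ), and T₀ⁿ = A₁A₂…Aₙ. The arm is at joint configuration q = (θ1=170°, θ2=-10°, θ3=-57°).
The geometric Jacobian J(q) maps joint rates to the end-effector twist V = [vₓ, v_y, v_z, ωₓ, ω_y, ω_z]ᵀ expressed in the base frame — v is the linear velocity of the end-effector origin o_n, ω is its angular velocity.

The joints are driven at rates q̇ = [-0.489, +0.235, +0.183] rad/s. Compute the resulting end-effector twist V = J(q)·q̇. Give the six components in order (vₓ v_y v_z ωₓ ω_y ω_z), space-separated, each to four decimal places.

0.1656 0.5922 -0.1857 -0.0095 -0.2369 -0.3088

o_n = [-1.2743, 0.8719, 0.5810]
J₁: ẑ×o_n = [-0.8719, -1.2743, 0.0000], ω = ẑ
J2: z=[-0.1736, -0.9848, 0.0000] o=[-0.5219, 0.0920, 0.0000] → [-0.5722, 0.1009, -0.8763, -0.1736, -0.9848, 0.0000]
J3: z=[0.1710, -0.0302, 0.9848] o=[-1.0554, 0.1861, 0.0955] → [-0.6900, -0.2986, 0.1107, 0.1710, -0.0302, 0.9848]
V = J·q̇ = [0.1656, 0.5922, -0.1857, -0.0095, -0.2369, -0.3088]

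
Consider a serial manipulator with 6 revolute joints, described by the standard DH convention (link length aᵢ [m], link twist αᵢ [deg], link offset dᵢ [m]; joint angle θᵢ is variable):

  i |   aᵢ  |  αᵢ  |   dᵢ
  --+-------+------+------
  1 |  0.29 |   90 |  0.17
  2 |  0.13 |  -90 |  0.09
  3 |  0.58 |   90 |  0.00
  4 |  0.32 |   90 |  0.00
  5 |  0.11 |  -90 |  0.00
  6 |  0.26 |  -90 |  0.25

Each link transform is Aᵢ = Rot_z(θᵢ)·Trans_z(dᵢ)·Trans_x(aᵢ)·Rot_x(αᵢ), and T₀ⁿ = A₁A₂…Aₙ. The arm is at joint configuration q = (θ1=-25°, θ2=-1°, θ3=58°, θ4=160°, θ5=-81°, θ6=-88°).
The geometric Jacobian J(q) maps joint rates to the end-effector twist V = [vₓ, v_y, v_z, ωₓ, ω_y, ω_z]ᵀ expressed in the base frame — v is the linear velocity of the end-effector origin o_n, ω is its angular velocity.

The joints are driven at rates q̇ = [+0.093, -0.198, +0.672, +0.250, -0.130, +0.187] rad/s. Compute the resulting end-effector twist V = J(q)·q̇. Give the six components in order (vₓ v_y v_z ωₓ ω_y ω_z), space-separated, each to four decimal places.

o_n = [0.4064, -0.1319, 0.6122]
J₁: ẑ×o_n = [0.1319, 0.4064, -0.0000], ω = ẑ
J2: z=[-0.4226, -0.9063, 0.0000] o=[0.2628, -0.1226, 0.1700] → [-0.4007, 0.1869, 0.1340, -0.4226, -0.9063, 0.0000]
J3: z=[0.0158, -0.0074, 0.9998] o=[0.3426, -0.2591, 0.1677] → [-0.1304, 0.0567, 0.0025, 0.0158, -0.0074, 0.9998]
J4: z=[0.5445, -0.8386, -0.0148] o=[0.8290, 0.0569, 0.1624] → [-0.3800, -0.2387, -0.4572, 0.5445, -0.8386, -0.0148]
J5: z=[0.3017, 0.1794, 0.9364] o=[0.5785, -0.1077, 0.2746] → [0.0832, -0.2631, 0.0236, 0.3017, 0.1794, 0.9364]
J6: z=[-0.6878, -0.6392, 0.3440] o=[0.5059, -0.0255, 0.2822] → [-0.1743, 0.1927, 0.0096, -0.6878, -0.6392, 0.3440]
V = J·q̇ = [-0.1344, 0.0495, -0.1404, 0.0626, -0.1780, 0.7038]

-0.1344 0.0495 -0.1404 0.0626 -0.1780 0.7038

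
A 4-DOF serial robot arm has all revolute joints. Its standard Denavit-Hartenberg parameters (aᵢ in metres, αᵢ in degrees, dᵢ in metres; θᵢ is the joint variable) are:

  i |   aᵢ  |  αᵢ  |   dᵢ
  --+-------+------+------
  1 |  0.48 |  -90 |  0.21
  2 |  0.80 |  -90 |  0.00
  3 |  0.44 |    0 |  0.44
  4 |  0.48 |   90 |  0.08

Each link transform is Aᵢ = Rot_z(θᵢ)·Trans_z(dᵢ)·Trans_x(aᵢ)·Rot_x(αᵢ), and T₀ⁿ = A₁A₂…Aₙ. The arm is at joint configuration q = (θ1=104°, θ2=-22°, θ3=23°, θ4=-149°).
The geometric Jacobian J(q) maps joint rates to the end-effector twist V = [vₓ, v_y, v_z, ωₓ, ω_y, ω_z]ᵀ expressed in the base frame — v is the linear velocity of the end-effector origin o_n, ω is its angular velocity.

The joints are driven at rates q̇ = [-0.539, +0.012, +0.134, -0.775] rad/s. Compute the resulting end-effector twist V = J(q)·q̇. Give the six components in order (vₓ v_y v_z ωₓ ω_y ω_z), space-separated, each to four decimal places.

o_n = [-0.5802, 1.4327, 0.0736]
J₁: ẑ×o_n = [-1.4327, -0.5802, 0.0000], ω = ẑ
J2: z=[-0.9703, -0.2419, 0.0000] o=[-0.1161, 0.4657, 0.2100] → [0.0330, -0.1324, -1.0505, -0.9703, -0.2419, 0.0000]
J3: z=[-0.0906, 0.3635, -0.9272] o=[-0.2956, 1.1855, 0.5097] → [0.0707, 0.2244, 0.0811, -0.0906, 0.3635, -0.9272]
J4: z=[-0.0906, 0.3635, -0.9272] o=[-0.2595, 1.7514, 0.2534] → [-0.3609, 0.2811, 0.1455, -0.0906, 0.3635, -0.9272]
V = J·q̇ = [1.0617, 0.1234, -0.1145, 0.0464, -0.2359, 0.0553]

1.0617 0.1234 -0.1145 0.0464 -0.2359 0.0553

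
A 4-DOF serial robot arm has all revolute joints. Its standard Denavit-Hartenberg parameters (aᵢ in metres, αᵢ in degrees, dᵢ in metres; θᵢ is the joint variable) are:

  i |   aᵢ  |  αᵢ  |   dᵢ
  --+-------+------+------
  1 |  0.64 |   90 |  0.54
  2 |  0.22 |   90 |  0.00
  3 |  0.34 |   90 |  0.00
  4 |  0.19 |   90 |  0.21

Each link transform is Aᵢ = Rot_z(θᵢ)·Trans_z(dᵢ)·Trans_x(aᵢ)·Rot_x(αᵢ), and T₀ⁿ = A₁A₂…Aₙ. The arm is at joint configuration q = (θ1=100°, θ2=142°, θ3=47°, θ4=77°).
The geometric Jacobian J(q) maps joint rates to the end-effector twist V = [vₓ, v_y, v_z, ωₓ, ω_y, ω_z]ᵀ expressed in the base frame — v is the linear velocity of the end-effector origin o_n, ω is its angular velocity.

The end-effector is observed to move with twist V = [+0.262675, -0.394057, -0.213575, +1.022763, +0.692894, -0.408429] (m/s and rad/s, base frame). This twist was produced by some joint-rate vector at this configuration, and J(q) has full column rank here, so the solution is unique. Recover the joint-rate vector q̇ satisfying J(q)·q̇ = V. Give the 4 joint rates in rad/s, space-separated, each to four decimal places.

-0.1600 0.6140 0.1150 -0.7530

o_n = [0.0905, 0.2738, 1.0766]
J₁: ẑ×o_n = [-0.2738, 0.0905, 0.0000], ω = ẑ
J2: z=[0.9848, 0.1736, 0.0000] o=[-0.1111, 0.6303, 0.5400] → [0.0932, -0.5284, -0.3861, 0.9848, 0.1736, 0.0000]
J3: z=[-0.1069, 0.6063, 0.7880] o=[-0.0810, 0.4595, 0.6754] → [0.3896, 0.1781, -0.0842, -0.1069, 0.6063, 0.7880]
J4: z=[-0.5716, -0.6860, 0.4503] o=[0.1956, 0.3228, 0.8182] → [-0.1552, 0.1004, -0.0441, -0.5716, -0.6860, 0.4503]
q̇ = J⁺·V = [-0.1600, 0.6140, 0.1150, -0.7530]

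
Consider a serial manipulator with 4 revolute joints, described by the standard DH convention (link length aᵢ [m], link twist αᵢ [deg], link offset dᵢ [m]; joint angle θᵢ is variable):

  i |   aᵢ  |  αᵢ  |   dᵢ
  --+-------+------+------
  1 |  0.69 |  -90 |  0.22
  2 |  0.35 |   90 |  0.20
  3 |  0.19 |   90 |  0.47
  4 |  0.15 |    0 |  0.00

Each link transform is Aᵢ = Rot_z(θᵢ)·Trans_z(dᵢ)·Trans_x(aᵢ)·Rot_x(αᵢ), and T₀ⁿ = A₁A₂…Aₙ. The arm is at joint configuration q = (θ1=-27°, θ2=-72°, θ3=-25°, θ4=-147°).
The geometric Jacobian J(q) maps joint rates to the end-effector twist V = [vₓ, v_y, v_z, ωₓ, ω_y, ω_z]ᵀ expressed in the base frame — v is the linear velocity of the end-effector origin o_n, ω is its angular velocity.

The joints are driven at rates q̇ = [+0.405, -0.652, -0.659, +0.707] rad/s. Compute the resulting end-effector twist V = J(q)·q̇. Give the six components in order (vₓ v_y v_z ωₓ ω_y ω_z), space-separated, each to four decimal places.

o_n = [0.4766, -0.0488, 0.7282]
J₁: ẑ×o_n = [0.0488, 0.4766, -0.0000], ω = ẑ
J2: z=[0.4540, 0.8910, 0.0000] o=[0.6148, -0.3133, 0.2200] → [0.4528, -0.2307, 0.2432, 0.4540, 0.8910, 0.0000]
J3: z=[-0.8474, 0.4318, 0.3090] o=[0.8020, -0.1842, 0.5529] → [0.0339, 0.0480, 0.0258, -0.8474, 0.4318, 0.3090]
J4: z=[-0.5278, -0.7482, -0.4019] o=[0.4146, -0.0769, 0.8619] → [0.1113, -0.0955, 0.0315, -0.5278, -0.7482, -0.4019]
V = J·q̇ = [-0.2191, 0.2443, -0.1532, -0.1107, -1.3945, -0.0828]

-0.2191 0.2443 -0.1532 -0.1107 -1.3945 -0.0828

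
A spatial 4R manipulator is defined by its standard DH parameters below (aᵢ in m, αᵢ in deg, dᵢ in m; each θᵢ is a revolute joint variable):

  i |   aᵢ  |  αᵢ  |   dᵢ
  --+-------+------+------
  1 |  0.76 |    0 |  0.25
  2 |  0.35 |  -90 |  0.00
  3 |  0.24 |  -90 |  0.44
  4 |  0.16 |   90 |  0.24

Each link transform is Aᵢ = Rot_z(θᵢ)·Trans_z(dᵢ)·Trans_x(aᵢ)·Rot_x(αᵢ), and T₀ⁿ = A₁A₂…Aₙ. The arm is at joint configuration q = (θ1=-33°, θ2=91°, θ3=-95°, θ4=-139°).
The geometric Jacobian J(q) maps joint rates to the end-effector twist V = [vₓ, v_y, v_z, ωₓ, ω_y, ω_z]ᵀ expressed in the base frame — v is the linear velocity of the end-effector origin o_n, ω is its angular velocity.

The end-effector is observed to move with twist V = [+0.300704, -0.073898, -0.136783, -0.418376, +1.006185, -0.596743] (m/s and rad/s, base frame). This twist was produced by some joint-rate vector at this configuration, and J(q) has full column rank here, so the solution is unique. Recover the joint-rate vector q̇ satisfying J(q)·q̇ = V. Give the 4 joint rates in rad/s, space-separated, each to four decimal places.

o_n = [0.4819, 0.3656, 0.3897]
J₁: ẑ×o_n = [-0.3656, 0.4819, 0.0000], ω = ẑ
J2: z=[0.0000, 0.0000, 1.0000] o=[0.6374, -0.4139, 0.2500] → [-0.7795, -0.1555, 0.0000, 0.0000, 0.0000, 1.0000]
J3: z=[-0.8480, 0.5299, 0.0000] o=[0.8229, -0.1171, 0.2500] → [0.0740, 0.1185, -0.2287, -0.8480, 0.5299, 0.0000]
J4: z=[0.5279, 0.8448, 0.0872] o=[0.4386, 0.0983, 0.4891] → [-0.1073, 0.0562, 0.1046, 0.5279, 0.8448, 0.0872]
q̇ = J⁺·V = [-0.4960, -0.1560, 0.8880, 0.6340]

-0.4960 -0.1560 0.8880 0.6340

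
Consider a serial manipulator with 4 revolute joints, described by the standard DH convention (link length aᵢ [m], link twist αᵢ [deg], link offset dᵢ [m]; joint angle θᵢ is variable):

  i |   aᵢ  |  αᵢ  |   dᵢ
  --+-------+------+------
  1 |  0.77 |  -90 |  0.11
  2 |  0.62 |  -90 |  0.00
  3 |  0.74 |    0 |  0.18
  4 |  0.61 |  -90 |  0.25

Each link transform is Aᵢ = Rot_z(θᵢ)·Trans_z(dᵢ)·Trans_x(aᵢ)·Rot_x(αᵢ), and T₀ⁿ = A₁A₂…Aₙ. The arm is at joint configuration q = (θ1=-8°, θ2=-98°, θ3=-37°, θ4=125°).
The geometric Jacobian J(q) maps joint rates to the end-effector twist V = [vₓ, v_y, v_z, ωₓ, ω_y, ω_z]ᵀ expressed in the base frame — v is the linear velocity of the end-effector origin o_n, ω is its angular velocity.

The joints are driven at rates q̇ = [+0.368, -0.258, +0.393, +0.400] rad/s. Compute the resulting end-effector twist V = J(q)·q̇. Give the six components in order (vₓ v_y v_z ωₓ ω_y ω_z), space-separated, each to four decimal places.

-0.2069 0.1581 -0.2398 0.7417 -0.3648 0.4784

o_n = [0.9915, -0.3052, 1.3901]
J₁: ẑ×o_n = [0.3052, 0.9915, -0.0000], ω = ẑ
J2: z=[0.1392, 0.9903, 0.0000] o=[0.7625, -0.1072, 0.1100] → [1.2677, -0.1782, -0.2543, 0.1392, 0.9903, 0.0000]
J3: z=[0.9806, -0.1378, 0.1392] o=[0.6771, -0.0952, 0.7240] → [-0.0626, -0.6095, -0.1627, 0.9806, -0.1378, 0.1392]
J4: z=[0.9806, -0.1378, 0.1392] o=[0.8341, 0.3325, 1.3343] → [0.0811, -0.0329, -0.6037, 0.9806, -0.1378, 0.1392]
V = J·q̇ = [-0.2069, 0.1581, -0.2398, 0.7417, -0.3648, 0.4784]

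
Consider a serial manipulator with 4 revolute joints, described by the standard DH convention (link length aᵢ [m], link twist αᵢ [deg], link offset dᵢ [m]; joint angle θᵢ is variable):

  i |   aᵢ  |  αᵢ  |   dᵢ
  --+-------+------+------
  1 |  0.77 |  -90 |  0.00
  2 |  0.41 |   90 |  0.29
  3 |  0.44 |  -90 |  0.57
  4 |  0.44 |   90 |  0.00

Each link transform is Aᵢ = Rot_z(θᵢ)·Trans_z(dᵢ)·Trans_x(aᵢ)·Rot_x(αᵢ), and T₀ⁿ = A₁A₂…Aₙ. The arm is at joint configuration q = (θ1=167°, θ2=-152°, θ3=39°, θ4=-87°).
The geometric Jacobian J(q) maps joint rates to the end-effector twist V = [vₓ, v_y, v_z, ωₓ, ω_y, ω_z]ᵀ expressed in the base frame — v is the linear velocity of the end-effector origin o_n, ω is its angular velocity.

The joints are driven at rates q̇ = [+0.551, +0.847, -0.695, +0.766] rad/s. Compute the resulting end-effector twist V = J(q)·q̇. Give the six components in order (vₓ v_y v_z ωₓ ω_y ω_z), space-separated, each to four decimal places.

o_n = [0.2430, -0.6528, -0.5298]
J₁: ẑ×o_n = [0.6528, 0.2430, -0.0000], ω = ẑ
J2: z=[-0.2250, -0.9744, 0.0000] o=[-0.7503, 0.1732, 0.0000] → [0.5162, -0.1192, 1.1536, -0.2250, -0.9744, 0.0000]
J3: z=[0.4574, -0.1056, -0.8829] o=[-0.4628, -0.1908, 0.1925] → [-0.3316, -0.2927, -0.1368, 0.4574, -0.1056, -0.8829]
J4: z=[-0.7162, -0.6322, -0.2954] o=[0.0299, -0.5887, -0.1503] → [0.2210, -0.3348, 0.1806, -0.7162, -0.6322, -0.2954]
V = J·q̇ = [1.1968, -0.0201, 1.2106, -1.0571, -1.2362, 0.9383]

1.1968 -0.0201 1.2106 -1.0571 -1.2362 0.9383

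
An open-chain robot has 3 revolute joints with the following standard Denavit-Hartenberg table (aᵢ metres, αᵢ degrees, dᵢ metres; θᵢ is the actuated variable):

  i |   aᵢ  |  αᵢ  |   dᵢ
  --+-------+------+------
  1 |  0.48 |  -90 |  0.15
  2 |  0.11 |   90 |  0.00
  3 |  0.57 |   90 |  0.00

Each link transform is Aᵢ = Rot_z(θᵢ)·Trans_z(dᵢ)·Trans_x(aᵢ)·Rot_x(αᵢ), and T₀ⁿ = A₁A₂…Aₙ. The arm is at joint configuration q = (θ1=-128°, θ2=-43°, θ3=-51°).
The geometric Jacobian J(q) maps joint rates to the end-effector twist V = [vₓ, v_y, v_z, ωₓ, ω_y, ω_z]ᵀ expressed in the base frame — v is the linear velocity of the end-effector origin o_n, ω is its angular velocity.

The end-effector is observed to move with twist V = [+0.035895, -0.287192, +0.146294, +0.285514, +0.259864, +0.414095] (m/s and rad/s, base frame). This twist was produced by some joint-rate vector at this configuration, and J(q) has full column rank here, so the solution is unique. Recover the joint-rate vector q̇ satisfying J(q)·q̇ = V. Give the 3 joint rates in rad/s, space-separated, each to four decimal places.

o_n = [-0.8556, -0.3756, 0.4697]
J₁: ẑ×o_n = [0.3756, -0.8556, 0.0000], ω = ẑ
J2: z=[0.7880, -0.6157, 0.0000] o=[-0.2955, -0.3782, 0.1500] → [-0.1968, -0.2519, -0.3428, 0.7880, -0.6157, 0.0000]
J3: z=[0.4199, 0.5374, 0.7314] o=[-0.3450, -0.4416, 0.2250] → [0.0832, -0.4761, 0.3021, 0.4199, 0.5374, 0.7314]
q̇ = J⁺·V = [0.0060, 0.0650, 0.5580]

0.0060 0.0650 0.5580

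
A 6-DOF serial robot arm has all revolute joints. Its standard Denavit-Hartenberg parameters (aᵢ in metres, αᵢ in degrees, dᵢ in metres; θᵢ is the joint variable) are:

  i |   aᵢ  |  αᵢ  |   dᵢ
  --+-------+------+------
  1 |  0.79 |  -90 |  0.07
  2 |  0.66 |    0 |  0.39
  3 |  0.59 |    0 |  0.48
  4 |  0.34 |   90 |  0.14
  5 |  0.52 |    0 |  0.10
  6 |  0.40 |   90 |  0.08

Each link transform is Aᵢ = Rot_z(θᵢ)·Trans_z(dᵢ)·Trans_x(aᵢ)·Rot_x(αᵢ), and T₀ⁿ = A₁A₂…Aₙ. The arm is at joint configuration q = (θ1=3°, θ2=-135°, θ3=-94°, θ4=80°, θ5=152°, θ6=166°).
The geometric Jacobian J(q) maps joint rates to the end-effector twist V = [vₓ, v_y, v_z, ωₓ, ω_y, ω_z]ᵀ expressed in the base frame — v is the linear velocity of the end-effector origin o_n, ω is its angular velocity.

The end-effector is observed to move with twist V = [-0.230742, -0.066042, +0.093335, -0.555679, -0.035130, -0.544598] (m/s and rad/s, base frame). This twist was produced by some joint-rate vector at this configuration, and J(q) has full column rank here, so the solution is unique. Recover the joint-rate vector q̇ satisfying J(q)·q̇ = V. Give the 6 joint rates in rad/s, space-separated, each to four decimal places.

0.3820 0.2910 -0.6000 0.3030 0.5600 0.5210

o_n = [-0.3604, 0.9689, 0.0289]
J₁: ẑ×o_n = [-0.9689, -0.3604, 0.0000], ω = ẑ
J2: z=[-0.0523, 0.9986, 0.0000] o=[0.7889, 0.0413, 0.0700] → [-0.0411, -0.0022, 1.0992, -0.0523, 0.9986, 0.0000]
J3: z=[-0.0523, 0.9986, 0.0000] o=[0.3025, 0.4064, 0.5367] → [-0.5071, -0.0266, 0.6325, -0.0523, 0.9986, 0.0000]
J4: z=[-0.0523, 0.9986, 0.0000] o=[-0.1092, 0.8655, 0.0914] → [-0.0625, -0.0033, 0.2454, -0.0523, 0.9986, 0.0000]
J5: z=[-0.5143, -0.0270, -0.8572] o=[-0.4076, 0.9900, 0.2665] → [-0.0117, -0.1627, 0.0121, -0.5143, -0.0270, -0.8572]
J6: z=[-0.5143, -0.0270, -0.8572] o=[-0.0788, 1.2517, -0.0557] → [-0.2447, 0.2848, 0.1379, -0.5143, -0.0270, -0.8572]
q̇ = J⁺·V = [0.3820, 0.2910, -0.6000, 0.3030, 0.5600, 0.5210]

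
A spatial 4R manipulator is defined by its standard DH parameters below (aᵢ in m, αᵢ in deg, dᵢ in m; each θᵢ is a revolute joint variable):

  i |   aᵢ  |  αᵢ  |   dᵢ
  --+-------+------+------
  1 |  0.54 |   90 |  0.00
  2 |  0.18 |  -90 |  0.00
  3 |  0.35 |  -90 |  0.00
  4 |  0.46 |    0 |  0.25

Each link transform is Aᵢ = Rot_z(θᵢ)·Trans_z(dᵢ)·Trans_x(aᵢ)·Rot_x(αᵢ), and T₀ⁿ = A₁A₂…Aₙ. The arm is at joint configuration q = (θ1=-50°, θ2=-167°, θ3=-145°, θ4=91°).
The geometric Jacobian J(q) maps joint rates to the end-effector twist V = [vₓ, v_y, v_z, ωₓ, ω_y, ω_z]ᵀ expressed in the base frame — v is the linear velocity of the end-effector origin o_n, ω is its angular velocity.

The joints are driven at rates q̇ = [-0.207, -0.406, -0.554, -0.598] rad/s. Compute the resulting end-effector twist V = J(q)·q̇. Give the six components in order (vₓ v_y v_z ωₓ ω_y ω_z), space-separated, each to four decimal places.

0.2152 -0.5111 0.1644 0.8210 0.4153 0.4100

o_n = [-0.0536, -0.5598, 0.4384]
J₁: ẑ×o_n = [0.5598, -0.0536, 0.0000], ω = ẑ
J2: z=[-0.7660, -0.6428, 0.0000] o=[0.3471, -0.4137, 0.0000] → [-0.2818, 0.3358, -0.1456, -0.7660, -0.6428, 0.0000]
J3: z=[0.1446, -0.1723, -0.9744] o=[0.2344, -0.2793, -0.0405] → [-0.3559, 0.2114, -0.0902, 0.1446, -0.1723, -0.9744]
J4: z=[-0.9867, -0.0984, -0.1290] o=[0.2602, -0.6223, 0.0240] → [-0.0327, 0.4494, -0.0926, -0.9867, -0.0984, -0.1290]
V = J·q̇ = [0.2152, -0.5111, 0.1644, 0.8210, 0.4153, 0.4100]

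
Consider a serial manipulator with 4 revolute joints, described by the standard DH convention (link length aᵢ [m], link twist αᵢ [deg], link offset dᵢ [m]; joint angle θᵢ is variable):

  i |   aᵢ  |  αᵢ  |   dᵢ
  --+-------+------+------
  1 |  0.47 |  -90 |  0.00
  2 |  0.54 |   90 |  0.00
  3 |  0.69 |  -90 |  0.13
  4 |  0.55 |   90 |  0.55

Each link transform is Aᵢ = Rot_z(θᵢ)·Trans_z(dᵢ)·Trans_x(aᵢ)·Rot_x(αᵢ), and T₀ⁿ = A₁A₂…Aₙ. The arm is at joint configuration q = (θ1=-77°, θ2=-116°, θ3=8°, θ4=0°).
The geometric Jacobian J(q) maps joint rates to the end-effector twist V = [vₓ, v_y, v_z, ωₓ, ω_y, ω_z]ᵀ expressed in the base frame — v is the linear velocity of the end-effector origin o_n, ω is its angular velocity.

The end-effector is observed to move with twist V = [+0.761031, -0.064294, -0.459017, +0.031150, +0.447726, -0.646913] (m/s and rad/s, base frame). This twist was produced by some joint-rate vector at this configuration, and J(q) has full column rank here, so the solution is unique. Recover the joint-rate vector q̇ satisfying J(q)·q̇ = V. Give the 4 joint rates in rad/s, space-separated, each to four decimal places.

o_n = [0.6115, 0.5397, 1.4632]
J₁: ẑ×o_n = [-0.5397, 0.6115, 0.0000], ω = ẑ
J2: z=[0.9744, 0.2250, 0.0000] o=[0.1057, -0.4580, 0.0000] → [0.3292, -1.4257, 0.8583, 0.9744, 0.2250, 0.0000]
J3: z=[-0.2022, 0.8758, -0.4384] o=[0.0525, -0.2273, 0.4853] → [1.1926, -0.0473, -0.6446, -0.2022, 0.8758, -0.4384]
J4: z=[0.9786, 0.1633, -0.1251] o=[0.0524, 0.2000, 1.0425] → [0.1112, -0.4817, 0.2411, 0.9786, 0.1633, -0.1251]
q̇ = J⁺·V = [-0.3750, -0.2690, 0.5050, 0.4040]

-0.3750 -0.2690 0.5050 0.4040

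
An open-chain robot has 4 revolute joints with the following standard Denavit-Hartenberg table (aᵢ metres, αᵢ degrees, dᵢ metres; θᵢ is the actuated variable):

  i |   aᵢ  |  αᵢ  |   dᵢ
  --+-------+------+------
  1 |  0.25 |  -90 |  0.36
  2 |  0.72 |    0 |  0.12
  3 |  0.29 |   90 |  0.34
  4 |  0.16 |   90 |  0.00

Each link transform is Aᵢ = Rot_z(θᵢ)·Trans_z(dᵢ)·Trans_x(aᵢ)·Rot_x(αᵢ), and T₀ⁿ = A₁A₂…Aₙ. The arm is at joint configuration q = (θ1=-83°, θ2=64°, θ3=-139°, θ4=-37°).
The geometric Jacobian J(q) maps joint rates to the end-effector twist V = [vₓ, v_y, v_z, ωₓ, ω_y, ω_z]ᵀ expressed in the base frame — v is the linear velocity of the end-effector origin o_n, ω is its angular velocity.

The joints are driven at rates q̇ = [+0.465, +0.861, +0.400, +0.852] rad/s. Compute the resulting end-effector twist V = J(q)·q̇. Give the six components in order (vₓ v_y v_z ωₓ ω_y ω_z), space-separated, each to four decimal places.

o_n = [0.4431, -0.6244, 0.1164]
J₁: ẑ×o_n = [0.6244, 0.4431, -0.0000], ω = ẑ
J2: z=[0.9925, 0.1219, 0.0000] o=[0.0305, -0.2481, 0.3600] → [-0.0297, 0.2418, -0.4238, 0.9925, 0.1219, 0.0000]
J3: z=[0.9925, 0.1219, 0.0000] o=[0.1880, -0.5468, -0.2871] → [0.0492, -0.4005, -0.1081, 0.9925, 0.1219, 0.0000]
J4: z=[-0.1177, 0.9587, 0.2588] o=[0.5347, -0.5798, -0.0070] → [0.1299, -0.0092, 0.0930, -0.1177, 0.9587, 0.2588]
V = J·q̇ = [0.3951, 0.2462, -0.3289, 1.1513, 0.9705, 0.6855]

0.3951 0.2462 -0.3289 1.1513 0.9705 0.6855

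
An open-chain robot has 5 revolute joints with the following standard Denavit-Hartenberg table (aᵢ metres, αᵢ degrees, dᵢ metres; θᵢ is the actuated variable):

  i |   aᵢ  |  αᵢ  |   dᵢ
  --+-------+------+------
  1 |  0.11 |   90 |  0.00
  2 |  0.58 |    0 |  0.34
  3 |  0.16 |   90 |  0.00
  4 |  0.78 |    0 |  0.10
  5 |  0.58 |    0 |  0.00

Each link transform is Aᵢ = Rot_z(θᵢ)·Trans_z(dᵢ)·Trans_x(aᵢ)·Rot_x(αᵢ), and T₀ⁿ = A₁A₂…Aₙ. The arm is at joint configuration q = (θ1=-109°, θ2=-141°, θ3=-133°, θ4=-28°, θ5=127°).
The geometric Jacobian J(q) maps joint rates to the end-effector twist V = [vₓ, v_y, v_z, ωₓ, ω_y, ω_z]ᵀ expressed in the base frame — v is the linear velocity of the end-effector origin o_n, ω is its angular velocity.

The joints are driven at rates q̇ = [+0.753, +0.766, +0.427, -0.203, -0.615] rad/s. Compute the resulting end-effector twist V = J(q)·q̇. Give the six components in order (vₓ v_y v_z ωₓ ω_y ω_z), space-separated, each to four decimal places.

o_n = [-0.4556, 0.3558, 0.3841]
J₁: ẑ×o_n = [-0.3558, -0.4556, 0.0000], ω = ẑ
J2: z=[-0.9455, 0.3256, 0.0000] o=[-0.0358, -0.1040, 0.0000] → [0.1251, 0.3632, -0.2981, -0.9455, 0.3256, 0.0000]
J3: z=[-0.9455, 0.3256, 0.0000] o=[-0.2105, 0.4329, -0.3650] → [0.2439, 0.7083, 0.1526, -0.9455, 0.3256, 0.0000]
J4: z=[-0.3248, -0.9432, -0.0698] o=[-0.2142, 0.4223, -0.2054] → [-0.5607, 0.2083, -0.2062, -0.3248, -0.9432, -0.0698]
J5: z=[-0.3248, -0.9432, -0.0698] o=[0.0839, 0.1634, 0.4747] → [0.0988, 0.0082, -0.5715, -0.3248, -0.9432, -0.0698]
V = J·q̇ = [-0.0149, 0.1902, 0.2301, -0.8623, 1.1600, 0.8101]

-0.0149 0.1902 0.2301 -0.8623 1.1600 0.8101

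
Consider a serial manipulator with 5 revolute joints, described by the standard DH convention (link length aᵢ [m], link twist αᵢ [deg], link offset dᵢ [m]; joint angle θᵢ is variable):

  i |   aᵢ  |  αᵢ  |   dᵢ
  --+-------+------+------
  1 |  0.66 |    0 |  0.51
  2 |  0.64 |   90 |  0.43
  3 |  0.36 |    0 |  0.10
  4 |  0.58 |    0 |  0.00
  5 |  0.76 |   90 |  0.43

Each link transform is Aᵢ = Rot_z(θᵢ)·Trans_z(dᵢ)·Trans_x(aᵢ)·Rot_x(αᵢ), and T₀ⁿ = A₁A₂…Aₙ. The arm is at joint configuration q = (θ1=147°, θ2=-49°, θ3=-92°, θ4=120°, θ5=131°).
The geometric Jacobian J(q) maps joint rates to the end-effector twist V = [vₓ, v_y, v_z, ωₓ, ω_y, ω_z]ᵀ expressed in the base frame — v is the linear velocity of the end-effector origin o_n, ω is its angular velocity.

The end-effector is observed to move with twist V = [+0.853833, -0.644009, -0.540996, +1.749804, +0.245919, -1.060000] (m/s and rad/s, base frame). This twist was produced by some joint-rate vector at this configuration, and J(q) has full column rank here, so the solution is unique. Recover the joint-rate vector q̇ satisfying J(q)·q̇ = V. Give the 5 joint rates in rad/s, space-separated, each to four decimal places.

o_n = [-0.0885, 0.8591, 1.1249]
J₁: ẑ×o_n = [-0.8591, -0.0885, 0.0000], ω = ẑ
J2: z=[0.0000, 0.0000, 1.0000] o=[-0.5535, 0.3595, 0.5100] → [-0.4996, 0.4650, 0.0000, 0.0000, 0.0000, 1.0000]
J3: z=[0.9903, 0.1392, 0.0000] o=[-0.6426, 0.9932, 0.9400] → [0.0257, -0.1831, -0.2100, 0.9903, 0.1392, 0.0000]
J4: z=[0.9903, 0.1392, 0.0000] o=[-0.5418, 0.9947, 0.5802] → [0.0758, -0.5394, -0.1974, 0.9903, 0.1392, 0.0000]
J5: z=[0.9903, 0.1392, 0.0000] o=[-0.6131, 1.5018, 0.8525] → [0.0379, -0.2697, -0.7095, 0.9903, 0.1392, 0.0000]
q̇ = J⁺·V = [-0.6930, -0.3670, 0.9070, 0.5070, 0.3530]

-0.6930 -0.3670 0.9070 0.5070 0.3530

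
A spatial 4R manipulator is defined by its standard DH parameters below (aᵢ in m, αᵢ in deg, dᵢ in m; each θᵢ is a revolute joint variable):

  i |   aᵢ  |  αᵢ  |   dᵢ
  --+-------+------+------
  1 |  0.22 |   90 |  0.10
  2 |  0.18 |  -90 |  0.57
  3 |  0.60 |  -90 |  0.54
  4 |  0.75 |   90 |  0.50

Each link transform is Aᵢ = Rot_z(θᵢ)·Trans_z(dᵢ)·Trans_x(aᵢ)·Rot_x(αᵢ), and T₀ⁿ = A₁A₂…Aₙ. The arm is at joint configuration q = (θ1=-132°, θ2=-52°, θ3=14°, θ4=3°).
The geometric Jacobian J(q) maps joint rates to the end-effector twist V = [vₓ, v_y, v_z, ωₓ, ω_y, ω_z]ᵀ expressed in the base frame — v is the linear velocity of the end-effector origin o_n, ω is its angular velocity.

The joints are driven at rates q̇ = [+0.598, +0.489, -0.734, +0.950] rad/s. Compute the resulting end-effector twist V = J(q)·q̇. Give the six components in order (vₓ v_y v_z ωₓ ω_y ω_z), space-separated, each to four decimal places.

o_n = [-0.7953, -1.2442, -0.6697]
J₁: ẑ×o_n = [1.2442, -0.7953, 0.0000], ω = ẑ
J2: z=[-0.7431, 0.6691, 0.0000] o=[-0.1472, -0.1635, 0.1000] → [-0.5150, -0.5720, 1.2368, -0.7431, 0.6691, 0.0000]
J3: z=[-0.5273, -0.5856, 0.6157] o=[-0.6450, 0.1356, -0.0418] → [1.2171, -0.4236, 0.6395, -0.5273, -0.5856, 0.6157]
J4: z=[0.8207, -0.5386, 0.1906] o=[-1.0616, -0.5442, -0.1681] → [0.4036, 0.4624, -0.4311, 0.8207, -0.5386, 0.1906]
V = J·q̇ = [-0.0178, -0.0051, -0.2741, 0.8033, 0.2454, 0.3272]

-0.0178 -0.0051 -0.2741 0.8033 0.2454 0.3272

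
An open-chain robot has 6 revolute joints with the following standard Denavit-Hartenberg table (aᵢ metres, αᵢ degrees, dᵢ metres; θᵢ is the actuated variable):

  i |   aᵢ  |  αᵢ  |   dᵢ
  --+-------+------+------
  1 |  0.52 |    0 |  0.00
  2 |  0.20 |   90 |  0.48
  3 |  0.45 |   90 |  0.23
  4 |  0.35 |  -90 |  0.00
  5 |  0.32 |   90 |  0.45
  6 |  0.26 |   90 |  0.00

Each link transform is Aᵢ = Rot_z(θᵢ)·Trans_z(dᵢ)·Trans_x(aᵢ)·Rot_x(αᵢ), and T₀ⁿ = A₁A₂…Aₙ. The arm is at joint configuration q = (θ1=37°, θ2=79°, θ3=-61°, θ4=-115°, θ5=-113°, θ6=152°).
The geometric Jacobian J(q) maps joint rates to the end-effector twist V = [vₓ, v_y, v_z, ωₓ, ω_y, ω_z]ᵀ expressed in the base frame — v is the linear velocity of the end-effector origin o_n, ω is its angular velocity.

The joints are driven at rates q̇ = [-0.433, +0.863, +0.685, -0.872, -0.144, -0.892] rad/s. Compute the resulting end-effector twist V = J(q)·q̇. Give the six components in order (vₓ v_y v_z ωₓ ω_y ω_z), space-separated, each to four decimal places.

-0.4915 -0.2679 0.4009 -0.0977 0.2042 1.1014

o_n = [-0.0849, 0.6611, -0.2911]
J₁: ẑ×o_n = [-0.6611, -0.0849, 0.0000], ω = ẑ
J2: z=[0.0000, 0.0000, 1.0000] o=[0.4153, 0.3129, 0.0000] → [-0.3482, -0.5002, 0.0000, 0.0000, 0.0000, 1.0000]
J3: z=[0.8988, 0.4384, 0.0000] o=[0.3276, 0.4927, 0.4800] → [-0.3380, 0.6930, 0.3322, 0.8988, 0.4384, 0.0000]
J4: z=[0.3834, -0.7861, -0.4848] o=[0.4387, 0.7896, 0.0864] → [0.2345, 0.3986, -0.4609, 0.3834, -0.7861, -0.4848]
J5: z=[-0.5725, 0.2097, -0.7927] o=[0.1850, 0.5861, 0.2158] → [-0.0468, -0.0762, 0.0136, -0.5725, 0.2097, -0.7927]
J6: z=[0.5173, 0.8424, -0.1508] o=[0.1310, 0.5216, -0.3299] → [0.0538, 0.0125, 0.2541, 0.5173, 0.8424, -0.1508]
V = J·q̇ = [-0.4915, -0.2679, 0.4009, -0.0977, 0.2042, 1.1014]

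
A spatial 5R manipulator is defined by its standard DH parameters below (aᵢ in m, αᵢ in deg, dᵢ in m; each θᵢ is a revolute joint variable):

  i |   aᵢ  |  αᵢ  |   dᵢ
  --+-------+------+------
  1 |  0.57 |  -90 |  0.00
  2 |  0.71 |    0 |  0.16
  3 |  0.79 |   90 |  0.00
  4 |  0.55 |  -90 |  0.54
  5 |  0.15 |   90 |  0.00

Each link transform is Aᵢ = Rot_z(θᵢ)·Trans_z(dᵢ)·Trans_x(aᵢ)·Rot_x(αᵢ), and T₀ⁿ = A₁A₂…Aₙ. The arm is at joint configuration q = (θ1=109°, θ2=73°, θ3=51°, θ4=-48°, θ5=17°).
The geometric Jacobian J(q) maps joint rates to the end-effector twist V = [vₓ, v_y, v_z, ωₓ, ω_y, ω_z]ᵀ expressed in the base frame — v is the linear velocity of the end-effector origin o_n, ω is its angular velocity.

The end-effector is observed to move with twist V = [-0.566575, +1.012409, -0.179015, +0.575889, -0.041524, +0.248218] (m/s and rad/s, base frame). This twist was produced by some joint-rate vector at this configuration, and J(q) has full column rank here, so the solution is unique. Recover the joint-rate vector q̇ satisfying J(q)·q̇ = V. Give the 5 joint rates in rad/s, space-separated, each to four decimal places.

0.4610 0.0870 -0.8910 -0.0690 0.4080

o_n = [0.1772, 0.5768, -1.9960]
J₁: ẑ×o_n = [-0.5768, 0.1772, 0.0000], ω = ẑ
J2: z=[-0.9455, -0.3256, 0.0000] o=[-0.1856, 0.5389, 0.0000] → [0.6498, -1.8873, 0.0823, -0.9455, -0.3256, 0.0000]
J3: z=[-0.9455, -0.3256, 0.0000] o=[-0.4044, 0.6831, -0.6790] → [0.4288, -1.2453, 0.2899, -0.9455, -0.3256, 0.0000]
J4: z=[-0.2699, 0.7839, -0.5592] o=[-0.2606, 0.2654, -1.3339] → [-0.3449, -0.4235, -0.4272, -0.2699, 0.7839, -0.5592]
J5: z=[-0.4974, -0.6108, -0.6161] o=[0.0471, 0.6272, -1.9410] → [0.0026, -0.1075, 0.1045, -0.4974, -0.6108, -0.6161]
q̇ = J⁺·V = [0.4610, 0.0870, -0.8910, -0.0690, 0.4080]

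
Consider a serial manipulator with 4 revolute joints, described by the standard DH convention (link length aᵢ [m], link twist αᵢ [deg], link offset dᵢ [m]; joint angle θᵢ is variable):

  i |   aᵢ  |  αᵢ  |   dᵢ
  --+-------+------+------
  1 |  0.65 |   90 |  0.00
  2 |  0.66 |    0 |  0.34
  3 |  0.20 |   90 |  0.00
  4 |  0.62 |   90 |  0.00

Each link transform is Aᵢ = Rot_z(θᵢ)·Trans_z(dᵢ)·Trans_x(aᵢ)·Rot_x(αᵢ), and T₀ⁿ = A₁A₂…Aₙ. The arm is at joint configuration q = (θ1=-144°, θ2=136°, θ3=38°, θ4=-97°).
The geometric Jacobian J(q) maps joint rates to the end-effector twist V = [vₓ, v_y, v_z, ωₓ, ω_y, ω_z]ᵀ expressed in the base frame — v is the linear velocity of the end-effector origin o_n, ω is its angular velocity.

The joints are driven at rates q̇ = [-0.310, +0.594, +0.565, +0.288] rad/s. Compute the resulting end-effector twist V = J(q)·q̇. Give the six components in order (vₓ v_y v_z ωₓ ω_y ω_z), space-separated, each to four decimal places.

o_n = [0.1202, -0.2530, 0.4715]
J₁: ẑ×o_n = [0.2530, 0.1202, -0.0000], ω = ẑ
J2: z=[-0.5878, 0.8090, 0.0000] o=[-0.5259, -0.3821, 0.0000] → [0.3814, 0.2771, -0.5985, -0.5878, 0.8090, 0.0000]
J3: z=[-0.5878, 0.8090, 0.0000] o=[-0.3416, 0.1721, 0.4585] → [0.0105, 0.0076, -0.1238, -0.5878, 0.8090, 0.0000]
J4: z=[-0.0846, -0.0614, 0.9945] o=[-0.1807, 0.2890, 0.4794] → [0.5395, 0.2986, 0.0643, -0.0846, -0.0614, 0.9945]
V = J·q̇ = [0.3095, 0.2177, -0.4069, -0.7056, 0.9200, -0.0236]

0.3095 0.2177 -0.4069 -0.7056 0.9200 -0.0236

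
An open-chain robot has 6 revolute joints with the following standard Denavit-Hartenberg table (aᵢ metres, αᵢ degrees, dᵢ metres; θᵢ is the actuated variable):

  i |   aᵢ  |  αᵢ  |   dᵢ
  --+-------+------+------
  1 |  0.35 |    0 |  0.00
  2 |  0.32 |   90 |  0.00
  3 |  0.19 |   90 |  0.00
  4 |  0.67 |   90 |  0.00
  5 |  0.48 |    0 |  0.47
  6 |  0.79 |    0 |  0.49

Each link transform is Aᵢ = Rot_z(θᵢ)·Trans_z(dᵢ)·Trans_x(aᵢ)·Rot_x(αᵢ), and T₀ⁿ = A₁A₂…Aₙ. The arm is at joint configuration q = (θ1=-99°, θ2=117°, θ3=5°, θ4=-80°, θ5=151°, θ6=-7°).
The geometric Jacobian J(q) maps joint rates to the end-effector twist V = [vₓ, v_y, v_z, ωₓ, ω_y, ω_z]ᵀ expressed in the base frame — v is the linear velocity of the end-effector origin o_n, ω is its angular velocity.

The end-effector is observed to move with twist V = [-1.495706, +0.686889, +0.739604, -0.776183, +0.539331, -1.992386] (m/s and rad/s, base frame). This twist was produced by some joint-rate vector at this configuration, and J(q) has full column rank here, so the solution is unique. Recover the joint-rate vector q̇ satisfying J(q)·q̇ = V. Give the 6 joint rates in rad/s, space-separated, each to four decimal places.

o_n = [-0.4055, -0.6871, -0.7661]
J₁: ẑ×o_n = [0.6871, -0.4055, 0.0000], ω = ẑ
J2: z=[0.0000, 0.0000, 1.0000] o=[-0.0548, -0.3457, 0.0000] → [0.3414, -0.3507, 0.0000, 0.0000, 0.0000, 1.0000]
J3: z=[0.3090, -0.9511, 0.0000] o=[0.2496, -0.2468, 0.0000] → [0.7286, 0.2367, -0.7591, 0.3090, -0.9511, 0.0000]
J4: z=[0.0829, 0.0269, -0.9962] o=[0.4296, -0.1883, 0.0166] → [-0.5180, 0.8968, -0.0189, 0.0829, 0.0269, -0.9962]
J5: z=[-0.9867, -0.1380, -0.0858] o=[0.3359, 0.4750, 0.0267] → [0.0097, -0.7187, 1.0444, -0.9867, -0.1380, -0.0858]
J6: z=[-0.9867, -0.1380, -0.0858] o=[-0.0498, 0.0008, -0.2518] → [0.0119, -0.4769, 0.6297, -0.9867, -0.1380, -0.0858]
q̇ = J⁺·V = [-0.7630, -0.5530, -0.6420, 0.6240, -0.3320, 0.9700]

-0.7630 -0.5530 -0.6420 0.6240 -0.3320 0.9700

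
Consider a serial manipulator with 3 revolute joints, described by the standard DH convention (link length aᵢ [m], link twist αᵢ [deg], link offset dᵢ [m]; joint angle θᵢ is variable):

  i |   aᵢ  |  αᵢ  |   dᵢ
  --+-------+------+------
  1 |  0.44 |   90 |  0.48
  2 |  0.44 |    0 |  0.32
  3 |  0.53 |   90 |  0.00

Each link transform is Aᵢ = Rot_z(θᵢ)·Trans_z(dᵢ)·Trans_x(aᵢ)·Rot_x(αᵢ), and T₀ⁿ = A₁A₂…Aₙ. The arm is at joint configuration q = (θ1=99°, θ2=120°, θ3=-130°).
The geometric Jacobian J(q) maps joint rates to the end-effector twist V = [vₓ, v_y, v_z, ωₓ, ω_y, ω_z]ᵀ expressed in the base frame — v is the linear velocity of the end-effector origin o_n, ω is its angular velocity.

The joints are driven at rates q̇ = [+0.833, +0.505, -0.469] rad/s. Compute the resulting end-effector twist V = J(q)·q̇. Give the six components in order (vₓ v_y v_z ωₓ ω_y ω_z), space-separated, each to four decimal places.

-0.6225 -0.0202 -0.0923 0.0356 0.0056 0.8330

o_n = [0.2000, 0.7829, 0.7690]
J₁: ẑ×o_n = [-0.7829, 0.2000, 0.0000], ω = ẑ
J2: z=[0.9877, 0.1564, 0.0000] o=[-0.0688, 0.4346, 0.4800] → [0.0452, -0.2855, 0.3019, 0.9877, 0.1564, 0.0000]
J3: z=[0.9877, 0.1564, 0.0000] o=[0.2816, 0.2674, 0.8611] → [-0.0144, 0.0909, 0.5219, 0.9877, 0.1564, 0.0000]
V = J·q̇ = [-0.6225, -0.0202, -0.0923, 0.0356, 0.0056, 0.8330]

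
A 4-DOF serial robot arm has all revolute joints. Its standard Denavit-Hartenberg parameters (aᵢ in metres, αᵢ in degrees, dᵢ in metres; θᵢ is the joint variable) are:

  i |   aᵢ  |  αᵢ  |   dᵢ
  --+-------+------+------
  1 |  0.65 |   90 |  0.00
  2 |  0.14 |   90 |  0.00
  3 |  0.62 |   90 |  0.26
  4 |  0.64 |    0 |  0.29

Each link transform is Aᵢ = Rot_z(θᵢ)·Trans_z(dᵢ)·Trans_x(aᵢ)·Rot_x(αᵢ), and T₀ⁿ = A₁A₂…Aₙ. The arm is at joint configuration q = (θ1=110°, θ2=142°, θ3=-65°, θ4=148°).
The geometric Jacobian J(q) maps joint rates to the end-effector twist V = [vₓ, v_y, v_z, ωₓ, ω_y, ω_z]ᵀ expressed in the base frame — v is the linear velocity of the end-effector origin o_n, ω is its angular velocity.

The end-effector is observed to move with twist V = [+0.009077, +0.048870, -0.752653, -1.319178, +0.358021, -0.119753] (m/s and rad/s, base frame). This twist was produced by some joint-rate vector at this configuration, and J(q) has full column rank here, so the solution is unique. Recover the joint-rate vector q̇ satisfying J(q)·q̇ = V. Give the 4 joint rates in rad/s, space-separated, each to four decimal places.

0.1720 -0.7440 0.2550 0.8830

o_n = [-0.5537, 0.9583, 0.4166]
J₁: ẑ×o_n = [-0.9583, -0.5537, 0.0000], ω = ẑ
J2: z=[0.9397, 0.3420, 0.0000] o=[-0.2223, 0.6108, 0.0000] → [0.1425, -0.3915, 0.4399, 0.9397, 0.3420, 0.0000]
J3: z=[-0.2106, 0.5785, 0.7880] o=[-0.1846, 0.5071, 0.0862] → [-0.1644, -0.2213, 0.1186, -0.2106, 0.5785, 0.7880]
J4: z=[-0.6414, 0.5266, -0.5580] o=[-0.6967, 0.2713, 0.4524] → [0.3645, -0.1027, -0.5159, -0.6414, 0.5266, -0.5580]
q̇ = J⁺·V = [0.1720, -0.7440, 0.2550, 0.8830]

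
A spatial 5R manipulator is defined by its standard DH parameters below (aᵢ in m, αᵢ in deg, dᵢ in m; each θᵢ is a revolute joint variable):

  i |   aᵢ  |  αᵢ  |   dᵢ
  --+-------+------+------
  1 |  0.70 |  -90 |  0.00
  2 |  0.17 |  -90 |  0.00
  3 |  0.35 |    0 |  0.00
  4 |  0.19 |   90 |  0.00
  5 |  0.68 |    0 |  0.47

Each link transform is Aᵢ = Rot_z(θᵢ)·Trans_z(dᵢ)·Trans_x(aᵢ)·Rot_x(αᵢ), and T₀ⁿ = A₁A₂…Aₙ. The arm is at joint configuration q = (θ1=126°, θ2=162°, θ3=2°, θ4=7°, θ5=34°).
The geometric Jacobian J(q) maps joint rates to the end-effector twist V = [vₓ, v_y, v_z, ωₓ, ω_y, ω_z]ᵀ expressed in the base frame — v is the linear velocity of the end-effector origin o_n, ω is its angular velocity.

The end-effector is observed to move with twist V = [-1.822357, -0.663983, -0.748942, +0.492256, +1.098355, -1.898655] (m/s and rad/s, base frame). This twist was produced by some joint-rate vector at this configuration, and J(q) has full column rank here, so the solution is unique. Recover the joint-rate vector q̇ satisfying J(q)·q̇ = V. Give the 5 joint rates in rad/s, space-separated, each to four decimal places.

o_n = [0.1352, -0.7544, -0.0518]
J₁: ẑ×o_n = [0.7544, 0.1352, -0.0000], ω = ẑ
J2: z=[-0.8090, -0.5878, 0.0000] o=[-0.4114, 0.5663, 0.0000] → [0.0304, -0.0419, 1.3898, -0.8090, -0.5878, 0.0000]
J3: z=[0.1816, -0.2500, 0.9511] o=[-0.3164, 0.4355, -0.0525] → [1.1315, 0.4293, -0.1032, 0.1816, -0.2500, 0.9511]
J4: z=[0.1816, -0.2500, 0.9511] o=[-0.1110, 0.1736, -0.1606] → [0.8554, 0.2144, -0.1070, 0.1816, -0.2500, 0.9511]
J5: z=[-0.7116, -0.7009, -0.0483] o=[0.0180, 0.0466, -0.2186] → [-0.1557, 0.1131, 0.6522, -0.7116, -0.7009, -0.0483]
q̇ = J⁺·V = [-0.4310, -0.3090, -0.9100, -0.6710, -0.7440]

-0.4310 -0.3090 -0.9100 -0.6710 -0.7440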